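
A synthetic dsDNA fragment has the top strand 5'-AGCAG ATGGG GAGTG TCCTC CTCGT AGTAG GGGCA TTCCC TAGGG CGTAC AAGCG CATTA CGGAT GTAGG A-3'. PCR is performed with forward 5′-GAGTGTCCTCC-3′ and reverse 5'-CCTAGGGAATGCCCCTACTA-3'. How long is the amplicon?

34 bp

The forward primer matches the template at positions 11–21.
Reverse complement of the reverse primer: TAGTAGGGGCATTCCCTAGG. This occurs on the top strand at positions 25–44.
The product runs from position 11 to position 44, so its length is 44 − 11 + 1 = 34 bp.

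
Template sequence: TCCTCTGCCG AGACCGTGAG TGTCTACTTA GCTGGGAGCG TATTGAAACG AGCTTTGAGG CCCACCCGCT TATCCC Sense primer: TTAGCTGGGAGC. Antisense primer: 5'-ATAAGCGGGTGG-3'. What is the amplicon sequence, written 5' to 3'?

5'-TTAGCTGGGAGCGTATTGAAACGAGCTTTGAGGCCCACCCGCTTAT-3'

Scanning the template, TTAGCTGGGAGC occurs at positions 28–39; this primer anneals to the bottom strand there with its 3' end pointing downstream.
Taking the reverse complement of ATAAGCGGGTGG gives CCACCCGCTTAT, found at positions 62–73 on the template; the primer anneals here to the top strand with its 3' end pointing upstream.
The product is the template from position 28 through 73 (46 bp).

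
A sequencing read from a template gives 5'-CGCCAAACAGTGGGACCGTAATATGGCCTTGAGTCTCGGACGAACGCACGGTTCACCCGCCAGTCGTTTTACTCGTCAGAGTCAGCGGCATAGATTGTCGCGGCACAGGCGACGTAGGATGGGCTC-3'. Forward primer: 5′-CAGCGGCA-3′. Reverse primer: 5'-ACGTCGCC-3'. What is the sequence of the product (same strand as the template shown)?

Scanning the template, CAGCGGCA occurs at positions 83–90; this primer anneals to the bottom strand there with its 3' end pointing downstream.
The reverse primer's reverse complement is GGCGACGT, which matches the template at positions 108–115.
The product is the template from position 83 through 115 (33 bp).

5'-CAGCGGCATAGATTGTCGCGGCACAGGCGACGT-3'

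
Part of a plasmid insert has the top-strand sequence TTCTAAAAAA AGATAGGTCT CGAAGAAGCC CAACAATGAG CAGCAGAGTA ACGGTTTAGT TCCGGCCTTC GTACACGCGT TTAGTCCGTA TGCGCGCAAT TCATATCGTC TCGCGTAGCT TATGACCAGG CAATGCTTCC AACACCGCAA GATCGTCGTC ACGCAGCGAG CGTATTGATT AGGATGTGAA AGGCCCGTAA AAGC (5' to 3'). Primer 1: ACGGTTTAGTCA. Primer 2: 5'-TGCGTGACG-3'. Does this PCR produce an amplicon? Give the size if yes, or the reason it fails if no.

No product — primer 1 has no binding site in the template.

Primer 1 (ACGGTTTAGTCA) does not match the top strand, and its reverse complement TGACTAAACCGT does not match either.
With no annealing site for primer 1, no amplification occurs.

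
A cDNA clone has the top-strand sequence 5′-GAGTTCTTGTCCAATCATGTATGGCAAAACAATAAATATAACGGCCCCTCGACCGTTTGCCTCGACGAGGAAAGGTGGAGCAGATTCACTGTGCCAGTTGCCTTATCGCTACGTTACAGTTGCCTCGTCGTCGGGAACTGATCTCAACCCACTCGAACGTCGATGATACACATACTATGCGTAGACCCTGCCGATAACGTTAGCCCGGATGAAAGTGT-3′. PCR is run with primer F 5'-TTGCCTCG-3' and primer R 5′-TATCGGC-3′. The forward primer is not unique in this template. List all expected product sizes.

The forward primer TTGCCTCG matches the top strand at positions 57–64, 120–127.
The reverse primer's reverse complement is GCCGATA, matching at positions 190–196.
Each forward site pairs with the reverse site to give a product ending at position 196: sizes 140, 77 bp.

140 bp, 77 bp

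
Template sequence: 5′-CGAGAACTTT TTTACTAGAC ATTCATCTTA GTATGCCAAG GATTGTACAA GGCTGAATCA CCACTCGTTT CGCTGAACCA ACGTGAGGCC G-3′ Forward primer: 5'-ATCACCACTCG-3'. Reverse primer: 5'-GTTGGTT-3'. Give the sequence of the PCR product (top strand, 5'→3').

Forward primer ATCACCACTCG is found on the top strand at positions 57–67.
Taking the reverse complement of GTTGGTT gives AACCAAC, found at positions 76–82 on the template; the primer anneals here to the top strand with its 3' end pointing upstream.
The product is the template from position 57 through 82 (26 bp).

5'-ATCACCACTCGTTTCGCTGAACCAAC-3'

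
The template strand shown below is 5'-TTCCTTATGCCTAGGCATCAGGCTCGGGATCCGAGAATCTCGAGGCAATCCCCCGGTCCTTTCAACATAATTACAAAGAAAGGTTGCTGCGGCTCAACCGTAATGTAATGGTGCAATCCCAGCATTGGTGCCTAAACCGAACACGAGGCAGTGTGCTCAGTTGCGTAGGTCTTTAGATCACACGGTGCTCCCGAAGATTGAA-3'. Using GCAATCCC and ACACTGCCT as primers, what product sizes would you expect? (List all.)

The forward primer GCAATCCC matches the top strand at positions 45–52, 113–120.
The reverse primer's reverse complement is AGGCAGTGT, matching at positions 146–154.
Each forward site pairs with the reverse site to give a product ending at position 154: sizes 110, 42 bp.

110 bp, 42 bp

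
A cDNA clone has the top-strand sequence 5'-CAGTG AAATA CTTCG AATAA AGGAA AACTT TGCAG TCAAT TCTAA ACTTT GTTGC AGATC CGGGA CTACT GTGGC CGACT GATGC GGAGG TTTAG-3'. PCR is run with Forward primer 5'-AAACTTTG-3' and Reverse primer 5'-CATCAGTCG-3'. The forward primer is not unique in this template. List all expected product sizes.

The forward primer AAACTTTG matches the top strand at positions 25–32, 44–51.
The reverse primer's reverse complement is CGACTGATG, matching at positions 76–84.
Each forward site pairs with the reverse site to give a product ending at position 84: sizes 60, 41 bp.

60 bp, 41 bp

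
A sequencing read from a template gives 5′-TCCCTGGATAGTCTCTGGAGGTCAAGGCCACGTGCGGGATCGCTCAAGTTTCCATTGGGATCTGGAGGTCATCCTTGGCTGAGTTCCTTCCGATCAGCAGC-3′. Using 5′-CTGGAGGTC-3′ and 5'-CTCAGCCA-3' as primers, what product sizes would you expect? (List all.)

The forward primer CTGGAGGTC matches the top strand at positions 15–23, 62–70.
The reverse primer's reverse complement is TGGCTGAG, matching at positions 76–83.
Each forward site pairs with the reverse site to give a product ending at position 83: sizes 69, 22 bp.

69 bp, 22 bp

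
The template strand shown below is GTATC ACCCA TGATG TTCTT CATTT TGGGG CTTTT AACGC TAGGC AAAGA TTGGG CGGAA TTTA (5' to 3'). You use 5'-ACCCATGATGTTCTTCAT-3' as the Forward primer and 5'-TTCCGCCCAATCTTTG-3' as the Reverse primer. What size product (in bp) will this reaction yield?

55 bp

Scanning the template, ACCCATGATGTTCTTCAT occurs at positions 6–23; this primer anneals to the bottom strand there with its 3' end pointing downstream.
The reverse primer's reverse complement is CAAAGATTGGGCGGAA, which matches the template at positions 45–60.
Product length = (reverse-primer end) − (forward-primer start) + 1 = 60 − 6 + 1 = 55 bp.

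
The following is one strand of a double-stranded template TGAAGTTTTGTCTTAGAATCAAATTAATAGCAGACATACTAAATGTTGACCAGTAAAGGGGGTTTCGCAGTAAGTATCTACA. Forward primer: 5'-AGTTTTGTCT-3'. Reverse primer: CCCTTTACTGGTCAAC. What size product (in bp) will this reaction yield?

The forward primer matches the template at positions 4–13.
Reverse complement of the reverse primer: GTTGACCAGTAAAGGG. This occurs on the top strand at positions 45–60.
Product length = (reverse-primer end) − (forward-primer start) + 1 = 60 − 4 + 1 = 57 bp.

57 bp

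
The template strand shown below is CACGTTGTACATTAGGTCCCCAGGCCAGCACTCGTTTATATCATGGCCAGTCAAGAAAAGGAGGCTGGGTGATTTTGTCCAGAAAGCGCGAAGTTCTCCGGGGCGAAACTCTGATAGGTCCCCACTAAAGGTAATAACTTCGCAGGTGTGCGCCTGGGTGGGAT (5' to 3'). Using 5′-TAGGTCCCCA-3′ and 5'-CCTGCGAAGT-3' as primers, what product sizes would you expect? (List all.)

134 bp, 32 bp

The forward primer TAGGTCCCCA matches the top strand at positions 13–22, 115–124.
The reverse primer's reverse complement is ACTTCGCAGG, matching at positions 137–146.
Each forward site pairs with the reverse site to give a product ending at position 146: sizes 134, 32 bp.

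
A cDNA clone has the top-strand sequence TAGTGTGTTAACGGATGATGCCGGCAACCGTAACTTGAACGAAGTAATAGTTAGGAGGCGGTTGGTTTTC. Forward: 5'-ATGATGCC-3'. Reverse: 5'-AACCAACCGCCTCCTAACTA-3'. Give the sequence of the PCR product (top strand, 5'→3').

5'-ATGATGCCGGCAACCGTAACTTGAACGAAGTAATAGTTAGGAGGCGGTTGGTT-3'

Forward primer ATGATGCC is found on the top strand at positions 15–22.
The reverse primer's reverse complement is TAGTTAGGAGGCGGTTGGTT, which matches the template at positions 48–67.
The product is the template from position 15 through 67 (53 bp).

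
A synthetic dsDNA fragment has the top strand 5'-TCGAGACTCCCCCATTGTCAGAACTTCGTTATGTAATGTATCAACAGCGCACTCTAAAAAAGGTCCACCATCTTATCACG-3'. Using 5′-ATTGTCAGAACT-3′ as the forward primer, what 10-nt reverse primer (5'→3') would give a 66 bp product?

The forward primer binds at positions 14–25, so a 66 bp product ends at position 14 + 66 − 1 = 79.
The reverse primer anneals to the top strand over positions 70–79, i.e. to ATCTTATCAC.
Its sequence written 5'→3' is the reverse complement: GTGATAAGAT.

5'-GTGATAAGAT-3'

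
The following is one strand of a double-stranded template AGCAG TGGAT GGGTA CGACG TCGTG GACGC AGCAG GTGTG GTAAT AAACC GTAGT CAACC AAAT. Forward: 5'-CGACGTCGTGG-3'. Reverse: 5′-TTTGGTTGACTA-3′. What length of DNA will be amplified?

48 bp

Scanning the template, CGACGTCGTGG occurs at positions 16–26; this primer anneals to the bottom strand there with its 3' end pointing downstream.
Reverse complement of the reverse primer: TAGTCAACCAAA. This occurs on the top strand at positions 52–63.
Amplicon spans positions 16–63: 48 bp.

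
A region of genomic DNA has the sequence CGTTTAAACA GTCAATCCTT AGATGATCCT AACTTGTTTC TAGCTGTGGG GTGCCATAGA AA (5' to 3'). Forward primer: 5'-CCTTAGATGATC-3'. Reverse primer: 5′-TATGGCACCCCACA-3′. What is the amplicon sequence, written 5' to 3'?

Forward primer CCTTAGATGATC is found on the top strand at positions 17–28.
Taking the reverse complement of TATGGCACCCCACA gives TGTGGGGTGCCATA, found at positions 45–58 on the template; the primer anneals here to the top strand with its 3' end pointing upstream.
The product is the template from position 17 through 58 (42 bp).

5'-CCTTAGATGATCCTAACTTGTTTCTAGCTGTGGGGTGCCATA-3'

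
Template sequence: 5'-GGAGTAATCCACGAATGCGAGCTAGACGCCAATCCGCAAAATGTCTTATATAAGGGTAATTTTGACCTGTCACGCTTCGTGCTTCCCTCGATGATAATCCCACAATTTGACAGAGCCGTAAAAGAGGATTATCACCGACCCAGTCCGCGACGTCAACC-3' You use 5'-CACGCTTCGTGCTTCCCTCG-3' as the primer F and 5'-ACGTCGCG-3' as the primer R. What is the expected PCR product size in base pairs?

Forward primer CACGCTTCGTGCTTCCCTCG is found on the top strand at positions 71–90.
The reverse primer's reverse complement is CGCGACGT, which matches the template at positions 146–153.
Product length = (reverse-primer end) − (forward-primer start) + 1 = 153 − 71 + 1 = 83 bp.

83 bp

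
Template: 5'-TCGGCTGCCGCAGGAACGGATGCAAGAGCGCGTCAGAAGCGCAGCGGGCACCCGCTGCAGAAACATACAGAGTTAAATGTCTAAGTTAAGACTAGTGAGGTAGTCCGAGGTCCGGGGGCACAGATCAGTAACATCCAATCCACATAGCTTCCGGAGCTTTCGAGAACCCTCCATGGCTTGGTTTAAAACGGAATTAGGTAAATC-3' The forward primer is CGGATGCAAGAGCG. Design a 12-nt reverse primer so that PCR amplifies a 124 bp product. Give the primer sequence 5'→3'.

The forward primer binds at positions 17–30, so a 124 bp product ends at position 17 + 124 − 1 = 140.
The reverse primer anneals to the top strand over positions 129–140, i.e. to TAACATCCAATC.
Its sequence written 5'→3' is the reverse complement: GATTGGATGTTA.

5'-GATTGGATGTTA-3'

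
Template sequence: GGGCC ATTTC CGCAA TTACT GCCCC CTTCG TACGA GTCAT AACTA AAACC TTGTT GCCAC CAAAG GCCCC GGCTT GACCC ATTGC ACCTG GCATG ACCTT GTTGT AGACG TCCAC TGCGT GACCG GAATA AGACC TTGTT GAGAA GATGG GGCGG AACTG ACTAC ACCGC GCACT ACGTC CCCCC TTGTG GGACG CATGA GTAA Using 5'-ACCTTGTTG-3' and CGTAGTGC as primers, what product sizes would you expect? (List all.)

The forward primer ACCTTGTTG matches the top strand at positions 48–56, 96–104, 133–141.
The reverse primer's reverse complement is GCACTACG, matching at positions 171–178.
Each forward site pairs with the reverse site to give a product ending at position 178: sizes 131, 83, 46 bp.

131 bp, 83 bp, 46 bp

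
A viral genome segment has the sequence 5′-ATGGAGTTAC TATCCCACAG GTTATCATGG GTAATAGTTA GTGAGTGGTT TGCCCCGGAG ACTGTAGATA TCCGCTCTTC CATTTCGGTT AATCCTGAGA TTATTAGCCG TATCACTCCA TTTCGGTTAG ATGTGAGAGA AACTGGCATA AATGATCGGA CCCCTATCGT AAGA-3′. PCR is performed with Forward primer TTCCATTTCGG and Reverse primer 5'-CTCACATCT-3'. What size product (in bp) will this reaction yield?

60 bp

Forward primer TTCCATTTCGG is found on the top strand at positions 78–88.
Reverse complement of the reverse primer: AGATGTGAG. This occurs on the top strand at positions 129–137.
The product runs from position 78 to position 137, so its length is 137 − 78 + 1 = 60 bp.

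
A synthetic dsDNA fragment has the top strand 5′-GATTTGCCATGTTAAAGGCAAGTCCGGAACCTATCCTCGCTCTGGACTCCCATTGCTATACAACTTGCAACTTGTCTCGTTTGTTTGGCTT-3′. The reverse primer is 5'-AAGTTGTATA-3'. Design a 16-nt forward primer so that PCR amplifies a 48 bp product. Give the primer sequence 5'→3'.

5'-CAAGTCCGGAACCTAT-3'

The reverse primer's reverse complement TATACAACTT matches the template at positions 57–66, so the product ends at position 66.
A 48 bp product then starts at position 66 − 48 + 1 = 19.
The forward primer is identical to the top strand there: CAAGTCCGGAACCTAT.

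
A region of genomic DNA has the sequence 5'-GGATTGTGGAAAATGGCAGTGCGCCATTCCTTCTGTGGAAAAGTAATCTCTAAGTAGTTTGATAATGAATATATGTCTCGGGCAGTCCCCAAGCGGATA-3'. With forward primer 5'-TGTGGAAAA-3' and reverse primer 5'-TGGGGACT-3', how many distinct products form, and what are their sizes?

The forward primer TGTGGAAAA matches the top strand at positions 5–13, 34–42.
The reverse primer's reverse complement is AGTCCCCA, matching at positions 84–91.
Each forward site pairs with the reverse site to give a product ending at position 91: sizes 87, 58 bp.

Two products: 87 bp, 58 bp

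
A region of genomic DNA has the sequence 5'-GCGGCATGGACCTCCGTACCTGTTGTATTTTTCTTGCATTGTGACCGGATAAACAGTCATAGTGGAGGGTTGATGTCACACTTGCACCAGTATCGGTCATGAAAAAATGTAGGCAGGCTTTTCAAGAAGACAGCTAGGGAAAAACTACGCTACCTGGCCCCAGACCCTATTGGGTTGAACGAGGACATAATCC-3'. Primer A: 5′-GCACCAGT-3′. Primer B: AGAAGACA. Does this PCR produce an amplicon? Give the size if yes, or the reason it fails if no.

Primer A (GCACCAGT) matches the top strand at positions 84–91 (3' end points downstream).
Primer B (AGAAGACA) also matches the top strand directly, at positions 125–132 — its reverse complement TGTCTTCT is not present.
Both primers anneal to the bottom strand with 3' ends pointing the same way, so neither can prime synthesis back toward the other.

No product — both primers anneal to the same strand and extend in the same direction.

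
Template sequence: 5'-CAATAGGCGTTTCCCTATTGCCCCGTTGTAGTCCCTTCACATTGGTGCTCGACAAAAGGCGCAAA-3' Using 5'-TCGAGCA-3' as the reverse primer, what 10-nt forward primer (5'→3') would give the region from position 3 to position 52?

The reverse primer's reverse complement TGCTCGA matches the template at positions 46–52; the product starts at position 3.
The forward primer is identical to the top strand over positions 3–12: ATAGGCGTTT.

5'-ATAGGCGTTT-3'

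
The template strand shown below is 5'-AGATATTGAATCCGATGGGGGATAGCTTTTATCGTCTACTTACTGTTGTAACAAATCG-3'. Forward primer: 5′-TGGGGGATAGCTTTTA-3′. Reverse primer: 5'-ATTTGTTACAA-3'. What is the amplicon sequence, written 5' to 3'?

5'-TGGGGGATAGCTTTTATCGTCTACTTACTGTTGTAACAAAT-3'

Scanning the template, TGGGGGATAGCTTTTA occurs at positions 16–31; this primer anneals to the bottom strand there with its 3' end pointing downstream.
Taking the reverse complement of ATTTGTTACAA gives TTGTAACAAAT, found at positions 46–56 on the template; the primer anneals here to the top strand with its 3' end pointing upstream.
The product is the template from position 16 through 56 (41 bp).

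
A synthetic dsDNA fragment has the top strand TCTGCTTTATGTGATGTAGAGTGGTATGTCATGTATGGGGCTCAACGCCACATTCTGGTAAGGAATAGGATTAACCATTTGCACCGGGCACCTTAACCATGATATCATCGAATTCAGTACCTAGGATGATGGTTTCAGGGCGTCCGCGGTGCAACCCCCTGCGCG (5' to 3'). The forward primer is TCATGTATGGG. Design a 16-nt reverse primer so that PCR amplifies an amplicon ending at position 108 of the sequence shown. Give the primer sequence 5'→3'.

5'-ATGATATCATGGTTAA-3'

The forward primer binds at positions 29–39; the product's 3' end on the top strand is position 108.
The reverse primer anneals to the top strand over positions 93–108, i.e. to TTAACCATGATATCAT.
Its sequence written 5'→3' is the reverse complement: ATGATATCATGGTTAA.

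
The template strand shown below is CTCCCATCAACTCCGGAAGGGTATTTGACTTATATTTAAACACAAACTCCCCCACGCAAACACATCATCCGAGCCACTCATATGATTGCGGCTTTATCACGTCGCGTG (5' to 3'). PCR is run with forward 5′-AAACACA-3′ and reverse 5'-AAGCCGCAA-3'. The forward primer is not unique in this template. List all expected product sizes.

57 bp, 37 bp

The forward primer AAACACA matches the top strand at positions 38–44, 58–64.
The reverse primer's reverse complement is TTGCGGCTT, matching at positions 86–94.
Each forward site pairs with the reverse site to give a product ending at position 94: sizes 57, 37 bp.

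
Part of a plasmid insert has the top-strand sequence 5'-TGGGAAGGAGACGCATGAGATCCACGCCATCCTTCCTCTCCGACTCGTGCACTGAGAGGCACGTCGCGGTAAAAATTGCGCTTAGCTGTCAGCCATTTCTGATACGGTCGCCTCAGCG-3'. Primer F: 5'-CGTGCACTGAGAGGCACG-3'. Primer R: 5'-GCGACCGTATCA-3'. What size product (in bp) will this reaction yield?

66 bp

Forward primer CGTGCACTGAGAGGCACG is found on the top strand at positions 46–63.
Reverse complement of the reverse primer: TGATACGGTCGC. This occurs on the top strand at positions 100–111.
The product runs from position 46 to position 111, so its length is 111 − 46 + 1 = 66 bp.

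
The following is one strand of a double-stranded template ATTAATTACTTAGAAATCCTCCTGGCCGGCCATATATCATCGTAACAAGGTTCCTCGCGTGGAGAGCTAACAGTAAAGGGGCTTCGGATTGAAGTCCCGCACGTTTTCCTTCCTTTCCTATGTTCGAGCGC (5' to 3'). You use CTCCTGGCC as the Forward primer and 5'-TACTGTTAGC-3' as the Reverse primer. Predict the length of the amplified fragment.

57 bp

Forward primer CTCCTGGCC is found on the top strand at positions 19–27.
The reverse primer's reverse complement is GCTAACAGTA, which matches the template at positions 66–75.
Amplicon spans positions 19–75: 57 bp.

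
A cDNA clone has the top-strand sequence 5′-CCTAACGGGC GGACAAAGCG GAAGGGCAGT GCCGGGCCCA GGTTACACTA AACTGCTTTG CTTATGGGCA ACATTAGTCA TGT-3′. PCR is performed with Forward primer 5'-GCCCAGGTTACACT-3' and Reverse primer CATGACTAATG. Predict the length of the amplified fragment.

47 bp

The forward primer matches the template at positions 36–49.
Taking the reverse complement of CATGACTAATG gives CATTAGTCATG, found at positions 72–82 on the template; the primer anneals here to the top strand with its 3' end pointing upstream.
Product length = (reverse-primer end) − (forward-primer start) + 1 = 82 − 36 + 1 = 47 bp.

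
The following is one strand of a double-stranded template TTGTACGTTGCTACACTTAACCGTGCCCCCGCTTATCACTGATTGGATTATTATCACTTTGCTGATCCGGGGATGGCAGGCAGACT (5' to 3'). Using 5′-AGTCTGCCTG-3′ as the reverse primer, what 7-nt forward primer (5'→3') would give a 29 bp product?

5'-TTTGCTG-3'

The reverse primer's reverse complement CAGGCAGACT matches the template at positions 77–86, so the product ends at position 86.
A 29 bp product then starts at position 86 − 29 + 1 = 58.
The forward primer is identical to the top strand there: TTTGCTG.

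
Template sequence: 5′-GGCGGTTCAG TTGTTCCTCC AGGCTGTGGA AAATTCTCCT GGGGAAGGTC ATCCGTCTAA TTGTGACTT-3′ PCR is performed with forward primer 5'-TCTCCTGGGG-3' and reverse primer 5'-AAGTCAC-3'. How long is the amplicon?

Forward primer TCTCCTGGGG is found on the top strand at positions 35–44.
The reverse primer's reverse complement is GTGACTT, which matches the template at positions 63–69.
The product runs from position 35 to position 69, so its length is 69 − 35 + 1 = 35 bp.

35 bp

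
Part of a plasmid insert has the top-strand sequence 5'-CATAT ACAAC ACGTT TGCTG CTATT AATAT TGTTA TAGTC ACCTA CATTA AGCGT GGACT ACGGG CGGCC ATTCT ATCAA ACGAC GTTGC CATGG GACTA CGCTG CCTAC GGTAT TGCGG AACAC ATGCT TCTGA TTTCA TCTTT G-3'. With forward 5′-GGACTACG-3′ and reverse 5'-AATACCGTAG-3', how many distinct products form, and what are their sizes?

Two products: 61 bp, 22 bp

The forward primer GGACTACG matches the top strand at positions 56–63, 95–102.
The reverse primer's reverse complement is CTACGGTATT, matching at positions 107–116.
Each forward site pairs with the reverse site to give a product ending at position 116: sizes 61, 22 bp.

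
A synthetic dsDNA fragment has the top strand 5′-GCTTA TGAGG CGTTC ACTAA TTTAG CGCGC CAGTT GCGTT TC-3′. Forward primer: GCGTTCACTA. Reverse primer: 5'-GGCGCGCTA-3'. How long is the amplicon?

22 bp

The forward primer matches the template at positions 10–19.
The reverse primer's reverse complement is TAGCGCGCC, which matches the template at positions 23–31.
Amplicon spans positions 10–31: 22 bp.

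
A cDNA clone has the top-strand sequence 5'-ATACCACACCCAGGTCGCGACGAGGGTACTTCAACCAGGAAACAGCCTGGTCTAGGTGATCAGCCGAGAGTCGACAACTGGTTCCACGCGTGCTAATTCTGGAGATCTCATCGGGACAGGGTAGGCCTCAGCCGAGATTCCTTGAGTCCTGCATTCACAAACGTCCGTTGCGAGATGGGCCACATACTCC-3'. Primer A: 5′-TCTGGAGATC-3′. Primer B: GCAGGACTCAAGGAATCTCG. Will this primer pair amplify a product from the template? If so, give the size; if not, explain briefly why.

Primer A (TCTGGAGATC) matches the top strand at positions 98–107; it acts as a forward primer.
Primer B's reverse complement is CGAGATTCCTTGAGTCCTGC, matching the top strand at positions 133–152; it acts as a reverse primer.
The 3' ends face each other across positions 98–152, giving a 55 bp product.

Yes — a 55 bp product.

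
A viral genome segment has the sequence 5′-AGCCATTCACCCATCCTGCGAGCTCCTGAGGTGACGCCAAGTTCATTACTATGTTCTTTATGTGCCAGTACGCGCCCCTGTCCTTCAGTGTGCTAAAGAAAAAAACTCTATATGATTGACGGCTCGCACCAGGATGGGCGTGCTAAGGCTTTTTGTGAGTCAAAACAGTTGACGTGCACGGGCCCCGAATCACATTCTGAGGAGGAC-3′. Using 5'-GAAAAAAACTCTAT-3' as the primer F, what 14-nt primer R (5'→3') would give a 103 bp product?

The forward primer binds at positions 98–111, so a 103 bp product ends at position 98 + 103 − 1 = 200.
The reverse primer anneals to the top strand over positions 187–200, i.e. to GAATCACATTCTGA.
Its sequence written 5'→3' is the reverse complement: TCAGAATGTGATTC.

5'-TCAGAATGTGATTC-3'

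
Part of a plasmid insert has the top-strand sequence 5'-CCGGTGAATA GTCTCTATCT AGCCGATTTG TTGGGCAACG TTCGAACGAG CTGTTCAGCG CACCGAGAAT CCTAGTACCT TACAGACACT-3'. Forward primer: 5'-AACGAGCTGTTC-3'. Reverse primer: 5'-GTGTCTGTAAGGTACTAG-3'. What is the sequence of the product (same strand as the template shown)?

Forward primer AACGAGCTGTTC is found on the top strand at positions 45–56.
The reverse primer's reverse complement is CTAGTACCTTACAGACAC, which matches the template at positions 72–89.
The product is the template from position 45 through 89 (45 bp).

5'-AACGAGCTGTTCAGCGCACCGAGAATCCTAGTACCTTACAGACAC-3'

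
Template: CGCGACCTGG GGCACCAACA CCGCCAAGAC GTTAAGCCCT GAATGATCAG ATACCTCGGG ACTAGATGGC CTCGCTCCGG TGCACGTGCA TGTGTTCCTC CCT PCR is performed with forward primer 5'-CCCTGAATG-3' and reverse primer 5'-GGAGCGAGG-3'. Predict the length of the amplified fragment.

42 bp

Scanning the template, CCCTGAATG occurs at positions 37–45; this primer anneals to the bottom strand there with its 3' end pointing downstream.
Reverse complement of the reverse primer: CCTCGCTCC. This occurs on the top strand at positions 70–78.
The product runs from position 37 to position 78, so its length is 78 − 37 + 1 = 42 bp.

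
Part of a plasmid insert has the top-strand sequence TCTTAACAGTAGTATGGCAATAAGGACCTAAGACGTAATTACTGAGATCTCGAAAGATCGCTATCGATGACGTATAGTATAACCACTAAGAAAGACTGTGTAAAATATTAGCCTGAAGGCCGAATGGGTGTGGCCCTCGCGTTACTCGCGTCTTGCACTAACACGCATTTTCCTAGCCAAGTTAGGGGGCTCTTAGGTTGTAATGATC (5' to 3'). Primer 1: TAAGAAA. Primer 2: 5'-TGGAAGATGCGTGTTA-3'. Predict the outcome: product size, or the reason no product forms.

Primer 2 (TGGAAGATGCGTGTTA) does not match the top strand, and its reverse complement TAACACGCATCTTCCA does not match either.
With no annealing site for primer 2, no amplification occurs.

No product — primer 2 has no binding site in the template.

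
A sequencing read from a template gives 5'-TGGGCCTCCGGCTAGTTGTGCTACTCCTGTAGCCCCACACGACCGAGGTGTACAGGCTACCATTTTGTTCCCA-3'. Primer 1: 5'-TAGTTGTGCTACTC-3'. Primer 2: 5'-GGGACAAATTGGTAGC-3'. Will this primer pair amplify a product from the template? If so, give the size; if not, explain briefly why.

No product — primer 2 has no binding site in the template.

Primer 2 (GGGACAAATTGGTAGC) does not match the top strand, and its reverse complement GCTACCAATTTGTCCC does not match either.
With no annealing site for primer 2, no amplification occurs.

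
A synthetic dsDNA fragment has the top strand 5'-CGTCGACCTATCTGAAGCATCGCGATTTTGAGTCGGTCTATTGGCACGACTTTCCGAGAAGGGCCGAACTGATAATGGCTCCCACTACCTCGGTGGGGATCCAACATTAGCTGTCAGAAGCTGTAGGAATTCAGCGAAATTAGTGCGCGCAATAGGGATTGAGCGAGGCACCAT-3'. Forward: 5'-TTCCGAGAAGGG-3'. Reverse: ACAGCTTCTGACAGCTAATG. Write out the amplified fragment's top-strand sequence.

Scanning the template, TTCCGAGAAGGG occurs at positions 52–63; this primer anneals to the bottom strand there with its 3' end pointing downstream.
The reverse primer's reverse complement is CATTAGCTGTCAGAAGCTGT, which matches the template at positions 105–124.
The product is the template from position 52 through 124 (73 bp).

5'-TTCCGAGAAGGGCCGAACTGATAATGGCTCCCACTACCTCGGTGGGGATCCAACATTAGCTGTCAGAAGCTGT-3'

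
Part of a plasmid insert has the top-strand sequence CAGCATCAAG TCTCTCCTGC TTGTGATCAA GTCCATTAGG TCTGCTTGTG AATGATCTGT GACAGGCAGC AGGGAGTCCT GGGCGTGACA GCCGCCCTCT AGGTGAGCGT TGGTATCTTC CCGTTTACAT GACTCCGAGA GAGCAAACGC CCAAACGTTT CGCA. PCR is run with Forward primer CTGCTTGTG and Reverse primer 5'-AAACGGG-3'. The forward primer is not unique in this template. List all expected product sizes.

The forward primer CTGCTTGTG matches the top strand at positions 17–25, 42–50.
The reverse primer's reverse complement is CCCGTTT, matching at positions 120–126.
Each forward site pairs with the reverse site to give a product ending at position 126: sizes 110, 85 bp.

110 bp, 85 bp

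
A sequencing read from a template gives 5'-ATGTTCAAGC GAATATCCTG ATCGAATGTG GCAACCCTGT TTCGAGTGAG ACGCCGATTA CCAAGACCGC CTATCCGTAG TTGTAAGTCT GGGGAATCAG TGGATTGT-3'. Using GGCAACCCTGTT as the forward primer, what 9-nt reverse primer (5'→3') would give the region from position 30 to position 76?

The product's 3' end on the top strand is position 76.
The reverse primer anneals to the top strand over positions 68–76, i.e. to CGCCTATCC.
Its sequence written 5'→3' is the reverse complement: GGATAGGCG.

5'-GGATAGGCG-3'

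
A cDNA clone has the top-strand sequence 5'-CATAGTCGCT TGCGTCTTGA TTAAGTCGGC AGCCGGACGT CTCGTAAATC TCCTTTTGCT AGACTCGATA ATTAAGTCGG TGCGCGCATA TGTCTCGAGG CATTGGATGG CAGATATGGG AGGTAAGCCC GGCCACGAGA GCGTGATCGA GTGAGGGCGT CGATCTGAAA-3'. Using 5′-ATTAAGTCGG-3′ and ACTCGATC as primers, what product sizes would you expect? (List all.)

133 bp, 82 bp

The forward primer ATTAAGTCGG matches the top strand at positions 20–29, 71–80.
The reverse primer's reverse complement is GATCGAGT, matching at positions 145–152.
Each forward site pairs with the reverse site to give a product ending at position 152: sizes 133, 82 bp.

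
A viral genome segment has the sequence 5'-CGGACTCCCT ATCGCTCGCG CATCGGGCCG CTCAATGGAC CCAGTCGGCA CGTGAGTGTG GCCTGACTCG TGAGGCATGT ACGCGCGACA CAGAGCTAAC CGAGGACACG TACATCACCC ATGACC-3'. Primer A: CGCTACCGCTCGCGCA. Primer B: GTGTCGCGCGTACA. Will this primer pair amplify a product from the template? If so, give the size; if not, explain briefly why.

No product — primer A has no binding site in the template.

Primer A (CGCTACCGCTCGCGCA) does not match the top strand, and its reverse complement TGCGCGAGCGGTAGCG does not match either.
With no annealing site for primer A, no amplification occurs.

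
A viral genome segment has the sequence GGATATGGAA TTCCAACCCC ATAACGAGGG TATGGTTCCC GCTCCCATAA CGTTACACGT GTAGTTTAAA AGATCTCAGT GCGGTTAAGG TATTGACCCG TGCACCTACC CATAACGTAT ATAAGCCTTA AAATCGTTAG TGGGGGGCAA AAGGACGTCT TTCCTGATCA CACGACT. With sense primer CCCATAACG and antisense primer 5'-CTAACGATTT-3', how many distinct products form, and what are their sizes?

Three products: 123 bp, 97 bp, 32 bp

The forward primer CCCATAACG matches the top strand at positions 18–26, 44–52, 109–117.
The reverse primer's reverse complement is AAATCGTTAG, matching at positions 131–140.
Each forward site pairs with the reverse site to give a product ending at position 140: sizes 123, 97, 32 bp.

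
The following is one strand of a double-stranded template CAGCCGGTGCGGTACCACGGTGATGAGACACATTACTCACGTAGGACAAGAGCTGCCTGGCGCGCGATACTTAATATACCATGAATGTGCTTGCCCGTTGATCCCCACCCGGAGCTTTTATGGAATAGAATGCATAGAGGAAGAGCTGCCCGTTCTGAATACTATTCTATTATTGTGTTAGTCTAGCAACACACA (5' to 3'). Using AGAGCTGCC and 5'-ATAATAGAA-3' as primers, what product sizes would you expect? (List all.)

125 bp, 32 bp

The forward primer AGAGCTGCC matches the top strand at positions 49–57, 142–150.
The reverse primer's reverse complement is TTCTATTAT, matching at positions 165–173.
Each forward site pairs with the reverse site to give a product ending at position 173: sizes 125, 32 bp.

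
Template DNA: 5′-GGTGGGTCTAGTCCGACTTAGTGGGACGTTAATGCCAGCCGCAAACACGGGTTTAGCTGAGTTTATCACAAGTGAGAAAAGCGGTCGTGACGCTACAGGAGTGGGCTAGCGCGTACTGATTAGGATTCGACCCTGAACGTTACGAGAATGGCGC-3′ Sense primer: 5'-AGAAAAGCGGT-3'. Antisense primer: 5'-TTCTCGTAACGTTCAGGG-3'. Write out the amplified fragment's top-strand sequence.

5'-AGAAAAGCGGTCGTGACGCTACAGGAGTGGGCTAGCGCGTACTGATTAGGATTCGACCCTGAACGTTACGAGAA-3'

Forward primer AGAAAAGCGGT is found on the top strand at positions 75–85.
The reverse primer's reverse complement is CCCTGAACGTTACGAGAA, which matches the template at positions 131–148.
The product is the template from position 75 through 148 (74 bp).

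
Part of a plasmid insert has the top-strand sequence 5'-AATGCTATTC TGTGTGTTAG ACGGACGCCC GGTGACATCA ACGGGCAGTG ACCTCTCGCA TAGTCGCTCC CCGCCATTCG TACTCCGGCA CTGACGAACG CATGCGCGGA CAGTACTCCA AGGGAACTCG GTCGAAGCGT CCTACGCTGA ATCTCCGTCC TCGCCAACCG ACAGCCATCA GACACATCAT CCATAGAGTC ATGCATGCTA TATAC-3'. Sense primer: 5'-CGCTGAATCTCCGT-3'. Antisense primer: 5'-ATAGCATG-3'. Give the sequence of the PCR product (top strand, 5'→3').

Scanning the template, CGCTGAATCTCCGT occurs at positions 145–158; this primer anneals to the bottom strand there with its 3' end pointing downstream.
Taking the reverse complement of ATAGCATG gives CATGCTAT, found at positions 204–211 on the template; the primer anneals here to the top strand with its 3' end pointing upstream.
The product is the template from position 145 through 211 (67 bp).

5'-CGCTGAATCTCCGTCCTCGCCAACCGACAGCCATCAGACACATCATCCATAGAGTCATGCATGCTAT-3'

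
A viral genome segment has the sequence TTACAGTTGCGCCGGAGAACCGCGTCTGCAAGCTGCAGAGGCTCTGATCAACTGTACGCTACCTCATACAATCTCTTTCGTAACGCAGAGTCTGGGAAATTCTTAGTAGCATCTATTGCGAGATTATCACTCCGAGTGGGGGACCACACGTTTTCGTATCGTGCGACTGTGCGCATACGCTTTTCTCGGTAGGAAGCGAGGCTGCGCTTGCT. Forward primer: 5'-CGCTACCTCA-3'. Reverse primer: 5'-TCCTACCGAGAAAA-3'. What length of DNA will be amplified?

138 bp

Scanning the template, CGCTACCTCA occurs at positions 57–66; this primer anneals to the bottom strand there with its 3' end pointing downstream.
Reverse complement of the reverse primer: TTTTCTCGGTAGGA. This occurs on the top strand at positions 181–194.
Product length = (reverse-primer end) − (forward-primer start) + 1 = 194 − 57 + 1 = 138 bp.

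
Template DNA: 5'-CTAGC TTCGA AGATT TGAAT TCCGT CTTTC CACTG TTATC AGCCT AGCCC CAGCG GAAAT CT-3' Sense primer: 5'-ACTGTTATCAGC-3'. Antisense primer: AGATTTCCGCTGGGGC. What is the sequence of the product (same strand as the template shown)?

5'-ACTGTTATCAGCCTAGCCCCAGCGGAAATCT-3'

The forward primer matches the template at positions 32–43.
Taking the reverse complement of AGATTTCCGCTGGGGC gives GCCCCAGCGGAAATCT, found at positions 47–62 on the template; the primer anneals here to the top strand with its 3' end pointing upstream.
The product is the template from position 32 through 62 (31 bp).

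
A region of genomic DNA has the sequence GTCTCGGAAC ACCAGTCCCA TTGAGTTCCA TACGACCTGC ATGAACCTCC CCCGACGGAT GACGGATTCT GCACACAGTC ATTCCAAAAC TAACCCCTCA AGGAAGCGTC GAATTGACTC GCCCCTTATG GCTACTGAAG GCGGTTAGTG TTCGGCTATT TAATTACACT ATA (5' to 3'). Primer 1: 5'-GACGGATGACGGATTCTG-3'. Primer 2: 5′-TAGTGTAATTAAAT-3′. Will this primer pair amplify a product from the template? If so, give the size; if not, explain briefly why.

Yes — a 118 bp product.

Primer 1 (GACGGATGACGGATTCTG) matches the top strand at positions 54–71; it acts as a forward primer.
Primer 2's reverse complement is ATTTAATTACACTA, matching the top strand at positions 158–171; it acts as a reverse primer.
The 3' ends face each other across positions 54–171, giving a 118 bp product.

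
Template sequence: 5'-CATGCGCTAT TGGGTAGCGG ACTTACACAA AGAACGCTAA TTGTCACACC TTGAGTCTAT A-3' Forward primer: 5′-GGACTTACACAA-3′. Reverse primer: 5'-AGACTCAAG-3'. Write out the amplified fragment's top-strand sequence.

The forward primer matches the template at positions 19–30.
Reverse complement of the reverse primer: CTTGAGTCT. This occurs on the top strand at positions 50–58.
The product is the template from position 19 through 58 (40 bp).

5'-GGACTTACACAAAGAACGCTAATTGTCACACCTTGAGTCT-3'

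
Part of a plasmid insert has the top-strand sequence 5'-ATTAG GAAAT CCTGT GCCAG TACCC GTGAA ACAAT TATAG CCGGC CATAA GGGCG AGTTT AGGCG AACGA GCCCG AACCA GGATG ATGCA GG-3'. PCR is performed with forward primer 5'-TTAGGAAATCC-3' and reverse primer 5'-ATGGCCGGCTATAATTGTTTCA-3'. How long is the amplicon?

Forward primer TTAGGAAATCC is found on the top strand at positions 2–12.
The reverse primer's reverse complement is TGAAACAATTATAGCCGGCCAT, which matches the template at positions 27–48.
The product runs from position 2 to position 48, so its length is 48 − 2 + 1 = 47 bp.

47 bp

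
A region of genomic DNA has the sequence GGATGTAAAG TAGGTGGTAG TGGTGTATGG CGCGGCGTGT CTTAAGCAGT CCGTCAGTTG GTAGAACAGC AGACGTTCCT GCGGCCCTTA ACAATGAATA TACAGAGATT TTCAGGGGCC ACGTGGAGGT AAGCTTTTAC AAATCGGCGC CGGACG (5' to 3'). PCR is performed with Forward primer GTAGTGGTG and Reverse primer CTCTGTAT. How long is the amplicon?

The forward primer matches the template at positions 17–25.
Reverse complement of the reverse primer: ATACAGAG. This occurs on the top strand at positions 100–107.
The product runs from position 17 to position 107, so its length is 107 − 17 + 1 = 91 bp.

91 bp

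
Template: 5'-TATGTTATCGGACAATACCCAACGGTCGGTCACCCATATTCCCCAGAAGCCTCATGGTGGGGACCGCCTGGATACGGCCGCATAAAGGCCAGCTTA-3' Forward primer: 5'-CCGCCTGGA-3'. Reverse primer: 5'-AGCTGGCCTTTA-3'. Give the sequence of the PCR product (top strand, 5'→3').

5'-CCGCCTGGATACGGCCGCATAAAGGCCAGCT-3'

The forward primer matches the template at positions 64–72.
The reverse primer's reverse complement is TAAAGGCCAGCT, which matches the template at positions 83–94.
The product is the template from position 64 through 94 (31 bp).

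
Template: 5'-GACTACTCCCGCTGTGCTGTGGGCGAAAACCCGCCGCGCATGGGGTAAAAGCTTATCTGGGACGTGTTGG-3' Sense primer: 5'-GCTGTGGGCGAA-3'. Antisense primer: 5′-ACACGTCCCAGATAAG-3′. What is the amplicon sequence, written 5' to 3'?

Scanning the template, GCTGTGGGCGAA occurs at positions 16–27; this primer anneals to the bottom strand there with its 3' end pointing downstream.
Reverse complement of the reverse primer: CTTATCTGGGACGTGT. This occurs on the top strand at positions 52–67.
The product is the template from position 16 through 67 (52 bp).

5'-GCTGTGGGCGAAAACCCGCCGCGCATGGGGTAAAAGCTTATCTGGGACGTGT-3'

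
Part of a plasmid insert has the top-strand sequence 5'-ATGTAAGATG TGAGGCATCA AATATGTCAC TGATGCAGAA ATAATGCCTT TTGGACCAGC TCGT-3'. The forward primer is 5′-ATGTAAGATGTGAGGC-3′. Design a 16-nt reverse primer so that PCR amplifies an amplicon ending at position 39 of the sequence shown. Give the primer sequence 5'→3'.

The forward primer binds at positions 1–16; the product's 3' end on the top strand is position 39.
The reverse primer anneals to the top strand over positions 24–39, i.e. to ATGTCACTGATGCAGA.
Its sequence written 5'→3' is the reverse complement: TCTGCATCAGTGACAT.

5'-TCTGCATCAGTGACAT-3'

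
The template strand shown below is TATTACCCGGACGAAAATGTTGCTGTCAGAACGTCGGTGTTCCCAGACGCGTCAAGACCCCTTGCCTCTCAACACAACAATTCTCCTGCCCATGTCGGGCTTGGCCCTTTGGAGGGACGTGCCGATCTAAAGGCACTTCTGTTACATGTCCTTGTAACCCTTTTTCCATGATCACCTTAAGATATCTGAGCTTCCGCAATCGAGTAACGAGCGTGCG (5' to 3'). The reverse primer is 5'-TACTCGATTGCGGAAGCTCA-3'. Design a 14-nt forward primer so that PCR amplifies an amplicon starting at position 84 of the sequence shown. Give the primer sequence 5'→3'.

5'-TCCTGCCCATGTCG-3'

The reverse primer's reverse complement TGAGCTTCCGCAATCGAGTA matches the template at positions 187–206; the product starts at position 84.
The forward primer is identical to the top strand over positions 84–97: TCCTGCCCATGTCG.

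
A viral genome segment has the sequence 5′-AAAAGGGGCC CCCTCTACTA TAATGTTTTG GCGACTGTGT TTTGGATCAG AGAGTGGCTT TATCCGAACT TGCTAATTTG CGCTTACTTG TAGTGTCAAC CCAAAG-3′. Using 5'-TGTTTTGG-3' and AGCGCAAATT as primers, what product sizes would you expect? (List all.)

The forward primer TGTTTTGG matches the top strand at positions 24–31, 38–45.
The reverse primer's reverse complement is AATTTGCGCT, matching at positions 75–84.
Each forward site pairs with the reverse site to give a product ending at position 84: sizes 61, 47 bp.

61 bp, 47 bp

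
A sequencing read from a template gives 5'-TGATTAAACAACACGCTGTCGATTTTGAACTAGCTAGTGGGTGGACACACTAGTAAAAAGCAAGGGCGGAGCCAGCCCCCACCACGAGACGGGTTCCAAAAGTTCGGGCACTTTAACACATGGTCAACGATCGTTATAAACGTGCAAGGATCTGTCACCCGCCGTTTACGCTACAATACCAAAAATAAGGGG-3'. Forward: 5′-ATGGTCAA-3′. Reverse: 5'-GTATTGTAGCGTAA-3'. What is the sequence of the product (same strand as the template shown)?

Forward primer ATGGTCAA is found on the top strand at positions 120–127.
Reverse complement of the reverse primer: TTACGCTACAATAC. This occurs on the top strand at positions 166–179.
The product is the template from position 120 through 179 (60 bp).

5'-ATGGTCAACGATCGTTATAAACGTGCAAGGATCTGTCACCCGCCGTTTACGCTACAATAC-3'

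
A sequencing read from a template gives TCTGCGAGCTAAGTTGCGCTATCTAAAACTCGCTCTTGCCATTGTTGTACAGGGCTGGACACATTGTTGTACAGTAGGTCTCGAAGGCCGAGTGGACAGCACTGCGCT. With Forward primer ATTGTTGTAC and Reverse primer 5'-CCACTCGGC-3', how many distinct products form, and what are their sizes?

Two products: 55 bp, 33 bp

The forward primer ATTGTTGTAC matches the top strand at positions 41–50, 63–72.
The reverse primer's reverse complement is GCCGAGTGG, matching at positions 87–95.
Each forward site pairs with the reverse site to give a product ending at position 95: sizes 55, 33 bp.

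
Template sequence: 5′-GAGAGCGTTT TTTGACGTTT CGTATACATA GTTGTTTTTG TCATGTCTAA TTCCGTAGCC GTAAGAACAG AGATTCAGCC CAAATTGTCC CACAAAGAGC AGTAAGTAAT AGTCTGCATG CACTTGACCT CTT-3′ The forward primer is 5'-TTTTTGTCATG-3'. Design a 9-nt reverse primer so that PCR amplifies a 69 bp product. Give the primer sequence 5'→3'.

5'-ACTGCTCTT-3'

The forward primer binds at positions 35–45, so a 69 bp product ends at position 35 + 69 − 1 = 103.
The reverse primer anneals to the top strand over positions 95–103, i.e. to AAGAGCAGT.
Its sequence written 5'→3' is the reverse complement: ACTGCTCTT.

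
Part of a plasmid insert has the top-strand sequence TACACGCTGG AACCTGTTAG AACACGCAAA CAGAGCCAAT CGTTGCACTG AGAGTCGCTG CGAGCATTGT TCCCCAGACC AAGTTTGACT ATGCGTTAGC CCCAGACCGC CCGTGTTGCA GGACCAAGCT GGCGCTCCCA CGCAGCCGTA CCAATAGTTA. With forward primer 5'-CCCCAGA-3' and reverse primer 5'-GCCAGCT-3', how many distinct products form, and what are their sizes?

Two products: 62 bp, 34 bp

The forward primer CCCCAGA matches the top strand at positions 72–78, 100–106.
The reverse primer's reverse complement is AGCTGGC, matching at positions 127–133.
Each forward site pairs with the reverse site to give a product ending at position 133: sizes 62, 34 bp.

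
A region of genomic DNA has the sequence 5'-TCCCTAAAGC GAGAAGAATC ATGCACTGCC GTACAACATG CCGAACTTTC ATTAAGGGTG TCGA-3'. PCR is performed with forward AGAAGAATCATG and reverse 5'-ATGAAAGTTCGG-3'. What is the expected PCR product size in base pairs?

The forward primer matches the template at positions 12–23.
Taking the reverse complement of ATGAAAGTTCGG gives CCGAACTTTCAT, found at positions 41–52 on the template; the primer anneals here to the top strand with its 3' end pointing upstream.
Product length = (reverse-primer end) − (forward-primer start) + 1 = 52 − 12 + 1 = 41 bp.

41 bp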